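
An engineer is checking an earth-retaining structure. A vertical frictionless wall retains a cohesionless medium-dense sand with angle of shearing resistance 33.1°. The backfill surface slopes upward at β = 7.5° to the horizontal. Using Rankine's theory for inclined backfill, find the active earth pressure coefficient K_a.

0.300

K_a = cos β · (cos β − √(cos²β − cos²φ)) / (cos β + √(cos²β − cos²φ)).
cos β = 0.9914, cos φ = 0.8377, √(cos²β − cos²φ) = 0.5303.
K_a = 0.9914 × (0.9914 − 0.5303)/(0.9914 + 0.5303) = 0.3005.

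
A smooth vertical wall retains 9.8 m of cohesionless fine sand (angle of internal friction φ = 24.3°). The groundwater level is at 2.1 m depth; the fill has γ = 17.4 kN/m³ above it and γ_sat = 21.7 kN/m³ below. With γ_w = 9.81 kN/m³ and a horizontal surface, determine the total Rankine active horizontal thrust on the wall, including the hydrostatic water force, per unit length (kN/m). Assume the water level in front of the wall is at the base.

K_a = tan²(45° − φ/2) = 0.4169.
γ' = 21.7 − 9.81 = 11.89 kN/m³. Depth below WT = 7.7 m.
σ'_h at WT = K_a γ d_w = 15.23 kPa; at base = 15.23 + K_a γ' × 7.7 = 53.40 kPa.
P₁ (0–2.1 m) = ½×15.23×2.1 = 16.00. P₂ (2.1–9.8 m) = ½(15.23+53.40)×7.7 = 264.3.
P_w = ½ γ_w h₂² = 0.5×9.81×7.7² = 290.8. Total = 16.00+264.3+290.8 = 571.1 kN/m.

571 kN/m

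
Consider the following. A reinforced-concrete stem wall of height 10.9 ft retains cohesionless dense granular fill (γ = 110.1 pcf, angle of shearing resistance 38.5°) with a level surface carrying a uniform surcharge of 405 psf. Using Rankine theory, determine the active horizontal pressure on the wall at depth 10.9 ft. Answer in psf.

373 psf

K_a = (1 − sin φ)/(1 + sin φ) = 0.2327.
σ_v = γz + q = 110.1 × 10.9 + 405 = 1605 psf.
σ_h = K_a σ_v = 0.2327 × 1605 = 373.4 psf.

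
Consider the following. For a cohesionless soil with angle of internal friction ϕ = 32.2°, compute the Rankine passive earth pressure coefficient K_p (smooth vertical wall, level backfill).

K_p = (1 + sin φ)/(1 − sin φ) = tan²(45° + 32.2°/2) = 3.282.

3.28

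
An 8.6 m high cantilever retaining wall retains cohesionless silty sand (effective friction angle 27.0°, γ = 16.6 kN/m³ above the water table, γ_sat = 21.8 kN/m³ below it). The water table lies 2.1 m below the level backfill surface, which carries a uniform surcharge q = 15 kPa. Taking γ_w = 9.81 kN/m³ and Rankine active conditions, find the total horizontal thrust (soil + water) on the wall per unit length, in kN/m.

K_a = tan²(45° − φ/2) = 0.3755.
γ' = 21.8 − 9.81 = 11.99 kN/m³. h₂ = H − d_w = 6.5 m.
σ'_h: at surface K_a·q = 5.633; at WT K_a(q+γd_w) = 18.72; at base K_a(q+γd_w+γ'h₂) = 47.99 kPa.
P₁ = ½(5.633+18.72)×2.1 = 25.57; P₂ = ½(18.72+47.99)×6.5 = 216.8; P_w = ½γ_w h₂² = 207.2.
Total = 25.57+216.8+207.2 = 449.6 kN/m.

450 kN/m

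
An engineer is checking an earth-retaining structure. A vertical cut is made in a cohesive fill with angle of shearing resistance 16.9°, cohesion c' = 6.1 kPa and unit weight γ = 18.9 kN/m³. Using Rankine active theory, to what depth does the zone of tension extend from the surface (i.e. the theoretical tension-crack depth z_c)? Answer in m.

0.871 m

K_a = tan²(45° − 16.9°/2) = 0.5495; √K_a = 0.7413.
The active pressure is zero where K_a γ z = 2c√K_a, so z_c = 2c/(γ√K_a) = 2×6.1/(18.9×0.7413) = 0.8708 m.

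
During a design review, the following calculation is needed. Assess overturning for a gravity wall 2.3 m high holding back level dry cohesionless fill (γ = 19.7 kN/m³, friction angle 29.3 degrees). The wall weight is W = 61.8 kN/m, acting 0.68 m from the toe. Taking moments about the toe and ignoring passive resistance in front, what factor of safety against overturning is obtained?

3.07

K_a = tan²(45° − 29.3°/2) = 0.3428.
P_a = ½K_aγH² = 0.5×0.3428×19.7×2.3² = 17.86 kN/m, acting at H/3 = 0.7667 m above the base.
Overturning moment M_o = P_a × H/3 = 17.86 × 0.7667 = 13.70.
Resisting moment M_r = W × 0.68 = 61.8 × 0.68 = 42.02.
FS_overturning = M_r/M_o = 42.02/13.70 = 3.068.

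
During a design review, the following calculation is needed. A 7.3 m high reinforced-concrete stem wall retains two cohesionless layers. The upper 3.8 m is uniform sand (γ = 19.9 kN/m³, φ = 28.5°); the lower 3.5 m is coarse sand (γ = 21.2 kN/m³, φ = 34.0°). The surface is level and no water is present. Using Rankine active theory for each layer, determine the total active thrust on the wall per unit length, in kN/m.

K_a1 = tan²(45°−28.5°/2) = 0.3540; K_a2 = tan²(45°−34.0°/2) = 0.2827.
Layer 1: σ at base = K_a1 γ₁ h₁ = 26.77 kPa; P₁ = ½×26.77×3.8 = 50.85.
Layer 2: σ_v at top = γ₁h₁ = 75.62; σ_h top = K_a2×75.62 = 21.38; σ_h base = K_a2×(75.62+21.2×3.5) = 42.36.
P₂ = ½(21.38+42.36)×3.5 = 111.5. Total P_a = 50.85+111.5 = 162.4 kN/m.

162 kN/m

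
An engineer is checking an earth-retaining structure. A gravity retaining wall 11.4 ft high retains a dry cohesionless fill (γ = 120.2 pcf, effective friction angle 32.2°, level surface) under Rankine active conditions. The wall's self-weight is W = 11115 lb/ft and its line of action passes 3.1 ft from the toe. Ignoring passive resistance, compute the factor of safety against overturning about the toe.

K_a = tan²(45° − 32.2°/2) = 0.3047.
P_a = ½K_aγH² = 0.5×0.3047×120.2×11.4² = 2380 lb/ft, acting at H/3 = 3.800 ft above the base.
Overturning moment M_o = P_a × H/3 = 2380 × 3.800 = 9045.
Resisting moment M_r = W × 3.1 = 11115 × 3.1 = 34460.
FS_overturning = M_r/M_o = 34460/9045 = 3.810.

3.81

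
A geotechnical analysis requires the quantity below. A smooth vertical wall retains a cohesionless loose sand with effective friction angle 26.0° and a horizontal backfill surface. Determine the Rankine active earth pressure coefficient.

0.390

K_a = (1 − sin φ)/(1 + sin φ) = (1 − sin 26.0°)/(1 + sin 26.0°) = 0.3905.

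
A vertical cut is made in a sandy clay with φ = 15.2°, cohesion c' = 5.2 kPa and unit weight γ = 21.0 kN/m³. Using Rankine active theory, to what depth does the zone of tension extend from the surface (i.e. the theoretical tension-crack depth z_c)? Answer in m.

K_a = tan²(45° − 15.2°/2) = 0.5845; √K_a = 0.7646.
The active pressure is zero where K_a γ z = 2c√K_a, so z_c = 2c/(γ√K_a) = 2×5.2/(21.0×0.7646) = 0.6477 m.

0.648 m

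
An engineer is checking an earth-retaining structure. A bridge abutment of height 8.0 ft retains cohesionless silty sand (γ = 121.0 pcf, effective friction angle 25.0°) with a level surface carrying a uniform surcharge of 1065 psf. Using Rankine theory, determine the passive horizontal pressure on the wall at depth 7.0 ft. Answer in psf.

4710 psf

K_p = (1 + sin φ)/(1 − sin φ) = 2.464.
σ_v = γz + q = 121.0 × 7.0 + 1065 = 1912 psf.
σ_h = K_p σ_v = 2.464 × 1912 = 4711 psf.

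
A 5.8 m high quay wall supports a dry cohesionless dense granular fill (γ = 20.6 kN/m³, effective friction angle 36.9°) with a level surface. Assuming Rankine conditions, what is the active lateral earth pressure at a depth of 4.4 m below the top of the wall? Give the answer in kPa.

K_a = (1 − sin φ)/(1 + sin φ) = 0.2497.
σ_h = K_a γ z = 0.2497 × 20.6 × 4.4 = 22.63 kPa.

22.6 kPa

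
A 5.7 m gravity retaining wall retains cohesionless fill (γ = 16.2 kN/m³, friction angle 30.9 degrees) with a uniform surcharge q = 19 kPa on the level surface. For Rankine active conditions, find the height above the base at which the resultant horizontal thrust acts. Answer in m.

K_a = 0.3214.
Triangular part P₁ = ½K_aγH² = 84.58 at H/3 = 1.900 m; rectangular part P₂ = K_a q H = 34.81 at H/2 = 2.850 m.
ȳ = (P₁·1.900 + P₂·2.850)/(P₁+P₂) = 2.177 m.

2.18 m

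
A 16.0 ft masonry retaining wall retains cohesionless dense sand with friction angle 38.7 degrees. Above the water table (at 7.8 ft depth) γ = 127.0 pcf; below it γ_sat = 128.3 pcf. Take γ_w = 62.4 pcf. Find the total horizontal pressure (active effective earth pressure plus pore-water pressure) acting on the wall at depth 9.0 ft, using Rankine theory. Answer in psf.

K_a = (1 − sin φ)/(1 + sin φ) = 0.2306.
γ' = 128.3 − 62.4 = 65.90 pcf.
Effective vertical stress at 9.0 ft: σ'_v = 127.0×7.8 + 65.90×1.20 = 1070 psf.
σ'_h = K_a σ'_v = 0.2306 × 1070 = 246.7 psf; u = γ_w × 1.20 = 74.88 psf.
Total σ_h = 246.7 + 74.88 = 321.5 psf.

322 psf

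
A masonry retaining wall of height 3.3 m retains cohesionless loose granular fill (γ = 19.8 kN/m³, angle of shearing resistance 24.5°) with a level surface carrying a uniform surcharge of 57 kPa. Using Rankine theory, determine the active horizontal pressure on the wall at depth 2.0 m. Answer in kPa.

K_a = (1 − sin φ)/(1 + sin φ) = 0.4137.
σ_v = γz + q = 19.8 × 2.0 + 57 = 96.60 kPa.
σ_h = K_a σ_v = 0.4137 × 96.60 = 39.97 kPa.

40.0 kPa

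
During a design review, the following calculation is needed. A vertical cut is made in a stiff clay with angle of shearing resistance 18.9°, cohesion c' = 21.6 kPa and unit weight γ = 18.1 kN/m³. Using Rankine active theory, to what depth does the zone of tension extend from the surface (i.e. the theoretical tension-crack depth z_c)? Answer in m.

K_a = tan²(45° − 18.9°/2) = 0.5107; √K_a = 0.7146.
The active pressure is zero where K_a γ z = 2c√K_a, so z_c = 2c/(γ√K_a) = 2×21.6/(18.1×0.7146) = 3.340 m.

3.34 m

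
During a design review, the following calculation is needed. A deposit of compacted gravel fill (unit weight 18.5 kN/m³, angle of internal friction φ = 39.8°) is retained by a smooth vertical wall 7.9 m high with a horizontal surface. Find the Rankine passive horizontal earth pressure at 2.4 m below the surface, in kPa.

202 kPa

K_p = (1 + sin φ)/(1 − sin φ) = 4.557.
σ_h = K_p γ z = 4.557 × 18.5 × 2.4 = 202.3 kPa.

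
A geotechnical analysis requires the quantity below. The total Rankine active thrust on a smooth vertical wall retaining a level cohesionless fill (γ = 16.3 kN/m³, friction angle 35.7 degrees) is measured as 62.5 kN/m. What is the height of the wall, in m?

K_a = 0.2630. P_a = ½ K_a γ H² ⇒ H = √(2P_a/(K_a γ)).
H = √(2×62.5/(0.2630×16.3)) = 5.400 m.

5.40 m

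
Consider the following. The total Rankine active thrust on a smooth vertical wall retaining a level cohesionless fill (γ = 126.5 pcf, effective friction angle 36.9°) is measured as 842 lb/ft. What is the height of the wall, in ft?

K_a = 0.2497. P_a = ½ K_a γ H² ⇒ H = √(2P_a/(K_a γ)).
H = √(2×842/(0.2497×126.5)) = 7.302 ft.

7.30 ft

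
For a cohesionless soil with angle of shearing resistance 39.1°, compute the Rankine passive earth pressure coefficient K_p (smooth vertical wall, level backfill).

4.42

K_p = (1 + sin φ)/(1 − sin φ) = tan²(45° + 39.1°/2) = 4.415.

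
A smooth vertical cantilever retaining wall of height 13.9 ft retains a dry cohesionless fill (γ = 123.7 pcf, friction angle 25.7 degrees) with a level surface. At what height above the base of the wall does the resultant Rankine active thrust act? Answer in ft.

4.63 ft

K_a = 0.3950.
The pressure distribution is triangular, so the resultant acts at H/3 above the base = 13.9/3 = 4.633 ft.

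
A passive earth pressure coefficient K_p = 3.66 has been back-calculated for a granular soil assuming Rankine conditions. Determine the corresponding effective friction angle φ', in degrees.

34.8°

K_p = (1+sin φ)/(1−sin φ) ⇒ sin φ = (K_p − 1)/(K_p + 1) = 0.5708.
φ = arcsin(0.5708) = 34.81°.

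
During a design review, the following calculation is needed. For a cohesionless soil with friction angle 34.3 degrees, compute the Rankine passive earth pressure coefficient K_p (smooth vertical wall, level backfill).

3.58

K_p = (1 + sin φ)/(1 − sin φ) = tan²(45° + 34.3°/2) = 3.582.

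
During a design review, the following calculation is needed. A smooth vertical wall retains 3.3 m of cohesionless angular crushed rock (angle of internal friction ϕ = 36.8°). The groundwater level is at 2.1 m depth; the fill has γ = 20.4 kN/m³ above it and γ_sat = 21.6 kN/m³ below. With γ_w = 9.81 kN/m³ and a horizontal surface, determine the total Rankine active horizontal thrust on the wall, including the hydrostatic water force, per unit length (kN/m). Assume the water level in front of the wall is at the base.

33.4 kN/m

K_a = tan²(45° − φ/2) = 0.2508.
γ' = 21.6 − 9.81 = 11.79 kN/m³. Depth below WT = 1.2 m.
σ'_h at WT = K_a γ d_w = 10.74 kPa; at base = 10.74 + K_a γ' × 1.2 = 14.29 kPa.
P₁ (0–2.1 m) = ½×10.74×2.1 = 11.28. P₂ (2.1–3.3 m) = ½(10.74+14.29)×1.2 = 15.02.
P_w = ½ γ_w h₂² = 0.5×9.81×1.2² = 7.063. Total = 11.28+15.02+7.063 = 33.36 kN/m.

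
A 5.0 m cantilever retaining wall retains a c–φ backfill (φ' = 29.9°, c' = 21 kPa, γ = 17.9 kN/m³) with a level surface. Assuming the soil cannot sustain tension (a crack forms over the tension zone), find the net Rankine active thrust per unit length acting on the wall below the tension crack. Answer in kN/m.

K_a = 0.3347; √K_a = 0.5785.
Tension-crack depth z_c = 2c/(γ√K_a) = 2×21/(17.9×0.5785) = 4.056 m.
σ_a at base = K_a γ H − 2c√K_a = 0.3347×17.9×5.0 − 2×21×0.5785 = 5.656 kPa.
P_a = ½ × 5.656 × (H − z_c) = 0.5×5.656×0.9441 = 2.670 kN/m.

2.67 kN/m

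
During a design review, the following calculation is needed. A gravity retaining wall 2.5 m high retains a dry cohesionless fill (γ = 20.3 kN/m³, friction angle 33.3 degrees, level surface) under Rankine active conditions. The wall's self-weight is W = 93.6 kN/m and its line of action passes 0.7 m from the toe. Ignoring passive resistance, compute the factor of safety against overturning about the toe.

K_a = tan²(45° − 33.3°/2) = 0.2911.
P_a = ½K_aγH² = 0.5×0.2911×20.3×2.5² = 18.47 kN/m, acting at H/3 = 0.8333 m above the base.
Overturning moment M_o = P_a × H/3 = 18.47 × 0.8333 = 15.39.
Resisting moment M_r = W × 0.7 = 93.6 × 0.7 = 65.52.
FS_overturning = M_r/M_o = 65.52/15.39 = 4.257.

4.26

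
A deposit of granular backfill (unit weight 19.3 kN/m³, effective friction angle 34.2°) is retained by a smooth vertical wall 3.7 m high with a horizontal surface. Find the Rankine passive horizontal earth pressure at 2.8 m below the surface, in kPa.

K_p = (1 + sin φ)/(1 − sin φ) = 3.567.
σ_h = K_p γ z = 3.567 × 19.3 × 2.8 = 192.8 kPa.

193 kPa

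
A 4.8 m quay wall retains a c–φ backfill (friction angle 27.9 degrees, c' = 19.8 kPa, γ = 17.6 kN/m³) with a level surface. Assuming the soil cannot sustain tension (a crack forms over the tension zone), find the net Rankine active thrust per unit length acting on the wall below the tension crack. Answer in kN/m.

K_a = 0.3625; √K_a = 0.6020.
Tension-crack depth z_c = 2c/(γ√K_a) = 2×19.8/(17.6×0.6020) = 3.737 m.
σ_a at base = K_a γ H − 2c√K_a = 0.3625×17.6×4.8 − 2×19.8×0.6020 = 6.780 kPa.
P_a = ½ × 6.780 × (H − z_c) = 0.5×6.780×1.063 = 3.603 kN/m.

3.60 kN/m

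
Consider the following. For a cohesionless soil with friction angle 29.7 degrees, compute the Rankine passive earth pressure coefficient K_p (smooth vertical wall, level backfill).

K_p = (1 + sin φ)/(1 − sin φ) = tan²(45° + 29.7°/2) = 2.964.

2.96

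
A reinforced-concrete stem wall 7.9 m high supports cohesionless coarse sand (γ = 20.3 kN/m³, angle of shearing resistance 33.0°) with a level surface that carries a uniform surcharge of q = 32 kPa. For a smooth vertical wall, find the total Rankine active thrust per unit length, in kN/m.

261 kN/m

K_a = tan²(45° − φ/2) = 0.2948.
Soil triangle: ½ K_a γ H² = 0.5×0.2948×20.3×7.9² = 186.7 kN/m.
Surcharge rectangle: K_a q H = 0.2948×32×7.9 = 74.53 kN/m.
Total = 186.7 + 74.53 = 261.3 kN/m.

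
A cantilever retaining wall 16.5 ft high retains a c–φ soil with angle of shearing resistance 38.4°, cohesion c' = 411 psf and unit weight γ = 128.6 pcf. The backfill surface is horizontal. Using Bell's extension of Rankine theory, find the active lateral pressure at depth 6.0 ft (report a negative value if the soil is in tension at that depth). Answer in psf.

-217 psf

K_a = (1 − sin φ)/(1 + sin φ) = 0.2337.
σ_a = K_a γ z − 2c√K_a = 0.2337×128.6×6.0 − 2×411×0.4834 = -217.1 psf.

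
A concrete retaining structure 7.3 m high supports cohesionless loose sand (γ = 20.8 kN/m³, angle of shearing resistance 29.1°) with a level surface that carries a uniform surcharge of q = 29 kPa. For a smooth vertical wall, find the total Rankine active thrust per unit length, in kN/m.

K_a = tan²(45° − φ/2) = 0.3456.
Soil triangle: ½ K_a γ H² = 0.5×0.3456×20.8×7.3² = 191.5 kN/m.
Surcharge rectangle: K_a q H = 0.3456×29×7.3 = 73.16 kN/m.
Total = 191.5 + 73.16 = 264.7 kN/m.

265 kN/m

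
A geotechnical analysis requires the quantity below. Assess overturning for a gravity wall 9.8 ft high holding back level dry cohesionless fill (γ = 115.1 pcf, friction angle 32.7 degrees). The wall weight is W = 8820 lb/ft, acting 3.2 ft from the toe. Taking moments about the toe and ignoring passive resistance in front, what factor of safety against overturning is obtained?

K_a = tan²(45° − 32.7°/2) = 0.2985.
P_a = ½K_aγH² = 0.5×0.2985×115.1×9.8² = 1650 lb/ft, acting at H/3 = 3.267 ft above the base.
Overturning moment M_o = P_a × H/3 = 1650 × 3.267 = 5389.
Resisting moment M_r = W × 3.2 = 8820 × 3.2 = 28220.
FS_overturning = M_r/M_o = 28220/5389 = 5.237.

5.24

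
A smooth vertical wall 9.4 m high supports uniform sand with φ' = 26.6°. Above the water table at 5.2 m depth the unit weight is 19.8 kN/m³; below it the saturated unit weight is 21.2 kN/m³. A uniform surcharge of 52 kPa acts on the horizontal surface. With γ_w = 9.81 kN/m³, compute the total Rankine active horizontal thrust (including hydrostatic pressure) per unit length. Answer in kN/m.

K_a = tan²(45° − φ/2) = 0.3814.
γ' = 21.2 − 9.81 = 11.39 kN/m³. h₂ = H − d_w = 4.2 m.
σ'_h: at surface K_a·q = 19.84; at WT K_a(q+γd_w) = 59.11; at base K_a(q+γd_w+γ'h₂) = 77.36 kPa.
P₁ = ½(19.84+59.11)×5.2 = 205.3; P₂ = ½(59.11+77.36)×4.2 = 286.6; P_w = ½γ_w h₂² = 86.52.
Total = 205.3+286.6+86.52 = 578.4 kN/m.

578 kN/m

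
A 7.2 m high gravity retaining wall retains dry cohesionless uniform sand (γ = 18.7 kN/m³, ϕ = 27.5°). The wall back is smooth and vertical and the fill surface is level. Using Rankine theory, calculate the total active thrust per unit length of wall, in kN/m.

K_a = tan²(45° − φ/2) = 0.3682.
P_a = ½ K_a γ H² = 0.5 × 0.3682 × 18.7 × 7.2² = 178.5 kN/m.

178 kN/m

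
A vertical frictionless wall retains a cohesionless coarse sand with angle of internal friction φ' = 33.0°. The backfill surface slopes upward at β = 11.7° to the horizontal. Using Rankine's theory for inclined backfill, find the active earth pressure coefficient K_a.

K_a = cos β · (cos β − √(cos²β − cos²φ)) / (cos β + √(cos²β − cos²φ)).
cos β = 0.9792, cos φ = 0.8387, √(cos²β − cos²φ) = 0.5055.
K_a = 0.9792 × (0.9792 − 0.5055)/(0.9792 + 0.5055) = 0.3125.

0.312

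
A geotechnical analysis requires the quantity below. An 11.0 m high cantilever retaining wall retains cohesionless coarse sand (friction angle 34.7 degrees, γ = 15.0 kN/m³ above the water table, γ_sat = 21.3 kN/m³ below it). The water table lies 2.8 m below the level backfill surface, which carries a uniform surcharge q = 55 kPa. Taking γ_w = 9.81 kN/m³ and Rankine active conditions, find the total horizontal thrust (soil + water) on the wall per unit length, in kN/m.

K_a = tan²(45° − φ/2) = 0.2745.
γ' = 21.3 − 9.81 = 11.49 kN/m³. h₂ = H − d_w = 8.2 m.
σ'_h: at surface K_a·q = 15.10; at WT K_a(q+γd_w) = 26.62; at base K_a(q+γd_w+γ'h₂) = 52.48 kPa.
P₁ = ½(15.10+26.62)×2.8 = 58.41; P₂ = ½(26.62+52.48)×8.2 = 324.3; P_w = ½γ_w h₂² = 329.8.
Total = 58.41+324.3+329.8 = 712.6 kN/m.

713 kN/m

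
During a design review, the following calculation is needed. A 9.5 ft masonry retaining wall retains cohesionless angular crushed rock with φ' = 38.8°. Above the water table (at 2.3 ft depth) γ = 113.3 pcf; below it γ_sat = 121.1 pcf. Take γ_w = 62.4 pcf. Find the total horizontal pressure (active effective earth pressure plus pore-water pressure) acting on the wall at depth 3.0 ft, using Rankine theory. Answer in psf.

113 psf

K_a = (1 − sin φ)/(1 + sin φ) = 0.2296.
γ' = 121.1 − 62.4 = 58.70 pcf.
Effective vertical stress at 3.0 ft: σ'_v = 113.3×2.3 + 58.70×0.700 = 301.7 psf.
σ'_h = K_a σ'_v = 0.2296 × 301.7 = 69.25 psf; u = γ_w × 0.700 = 43.68 psf.
Total σ_h = 69.25 + 43.68 = 112.9 psf.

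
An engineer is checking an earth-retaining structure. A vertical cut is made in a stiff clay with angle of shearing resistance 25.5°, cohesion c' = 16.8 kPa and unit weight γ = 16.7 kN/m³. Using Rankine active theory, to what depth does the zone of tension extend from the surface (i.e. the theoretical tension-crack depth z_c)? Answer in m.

K_a = tan²(45° − 25.5°/2) = 0.3981; √K_a = 0.6310.
The active pressure is zero where K_a γ z = 2c√K_a, so z_c = 2c/(γ√K_a) = 2×16.8/(16.7×0.6310) = 3.189 m.

3.19 m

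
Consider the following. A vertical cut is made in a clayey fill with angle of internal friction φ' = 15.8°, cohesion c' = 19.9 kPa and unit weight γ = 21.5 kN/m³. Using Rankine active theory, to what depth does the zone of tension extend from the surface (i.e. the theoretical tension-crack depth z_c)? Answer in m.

K_a = tan²(45° − 15.8°/2) = 0.5720; √K_a = 0.7563.
The active pressure is zero where K_a γ z = 2c√K_a, so z_c = 2c/(γ√K_a) = 2×19.9/(21.5×0.7563) = 2.448 m.

2.45 m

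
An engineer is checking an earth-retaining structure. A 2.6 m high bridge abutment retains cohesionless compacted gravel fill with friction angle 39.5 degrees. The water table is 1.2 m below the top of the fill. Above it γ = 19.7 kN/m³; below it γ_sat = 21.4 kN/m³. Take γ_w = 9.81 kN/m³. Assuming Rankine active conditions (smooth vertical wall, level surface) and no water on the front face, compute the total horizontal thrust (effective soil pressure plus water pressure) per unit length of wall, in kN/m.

K_a = tan²(45° − φ/2) = 0.2224.
γ' = 21.4 − 9.81 = 11.59 kN/m³. Depth below WT = 1.4 m.
σ'_h at WT = K_a γ d_w = 5.258 kPa; at base = 5.258 + K_a γ' × 1.4 = 8.868 kPa.
P₁ (0–1.2 m) = ½×5.258×1.2 = 3.155. P₂ (1.2–2.6 m) = ½(5.258+8.868)×1.4 = 9.888.
P_w = ½ γ_w h₂² = 0.5×9.81×1.4² = 9.614. Total = 3.155+9.888+9.614 = 22.66 kN/m.

22.7 kN/m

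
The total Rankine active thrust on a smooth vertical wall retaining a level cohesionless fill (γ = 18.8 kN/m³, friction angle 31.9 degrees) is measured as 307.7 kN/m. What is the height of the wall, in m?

10.3 m

K_a = 0.3085. P_a = ½ K_a γ H² ⇒ H = √(2P_a/(K_a γ)).
H = √(2×307.7/(0.3085×18.8)) = 10.30 m.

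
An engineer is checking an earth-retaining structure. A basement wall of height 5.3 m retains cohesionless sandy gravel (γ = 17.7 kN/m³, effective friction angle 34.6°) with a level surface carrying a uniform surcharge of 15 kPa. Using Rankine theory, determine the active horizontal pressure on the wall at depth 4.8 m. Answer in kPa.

27.6 kPa

K_a = (1 − sin φ)/(1 + sin φ) = 0.2756.
σ_v = γz + q = 17.7 × 4.8 + 15 = 99.96 kPa.
σ_h = K_a σ_v = 0.2756 × 99.96 = 27.55 kPa.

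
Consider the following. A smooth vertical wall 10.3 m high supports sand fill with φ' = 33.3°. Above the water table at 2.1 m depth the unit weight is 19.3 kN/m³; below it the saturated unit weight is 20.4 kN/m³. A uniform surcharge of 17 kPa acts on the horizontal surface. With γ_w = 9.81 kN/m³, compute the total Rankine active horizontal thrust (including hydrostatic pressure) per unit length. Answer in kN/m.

K_a = tan²(45° − φ/2) = 0.2911.
γ' = 20.4 − 9.81 = 10.59 kN/m³. h₂ = H − d_w = 8.2 m.
σ'_h: at surface K_a·q = 4.949; at WT K_a(q+γd_w) = 16.75; at base K_a(q+γd_w+γ'h₂) = 42.03 kPa.
P₁ = ½(4.949+16.75)×2.1 = 22.78; P₂ = ½(16.75+42.03)×8.2 = 241.0; P_w = ½γ_w h₂² = 329.8.
Total = 22.78+241.0+329.8 = 593.6 kN/m.

594 kN/m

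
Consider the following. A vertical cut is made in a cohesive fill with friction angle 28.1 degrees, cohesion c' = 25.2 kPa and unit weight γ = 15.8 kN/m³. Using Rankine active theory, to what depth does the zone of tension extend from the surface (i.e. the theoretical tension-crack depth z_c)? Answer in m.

5.32 m

K_a = tan²(45° − 28.1°/2) = 0.3596; √K_a = 0.5997.
The active pressure is zero where K_a γ z = 2c√K_a, so z_c = 2c/(γ√K_a) = 2×25.2/(15.8×0.5997) = 5.319 m.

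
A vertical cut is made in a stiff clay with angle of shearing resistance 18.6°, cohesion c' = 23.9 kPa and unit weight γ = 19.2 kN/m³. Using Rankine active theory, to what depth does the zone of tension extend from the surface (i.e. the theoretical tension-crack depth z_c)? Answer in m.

K_a = tan²(45° − 18.6°/2) = 0.5163; √K_a = 0.7186.
The active pressure is zero where K_a γ z = 2c√K_a, so z_c = 2c/(γ√K_a) = 2×23.9/(19.2×0.7186) = 3.465 m.

3.46 m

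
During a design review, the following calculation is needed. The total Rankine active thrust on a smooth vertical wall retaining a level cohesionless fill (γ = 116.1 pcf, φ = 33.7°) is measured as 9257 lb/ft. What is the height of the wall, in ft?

K_a = 0.2863. P_a = ½ K_a γ H² ⇒ H = √(2P_a/(K_a γ)).
H = √(2×9257/(0.2863×116.1)) = 23.60 ft.

23.6 ft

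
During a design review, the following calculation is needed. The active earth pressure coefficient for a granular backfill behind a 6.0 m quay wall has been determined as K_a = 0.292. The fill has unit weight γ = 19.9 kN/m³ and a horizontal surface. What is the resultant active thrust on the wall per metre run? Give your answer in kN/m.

105 kN/m

P = ½ K_a γ H² = 0.5 × 0.292 × 19.9 × 6.0² = 104.6 kN/m.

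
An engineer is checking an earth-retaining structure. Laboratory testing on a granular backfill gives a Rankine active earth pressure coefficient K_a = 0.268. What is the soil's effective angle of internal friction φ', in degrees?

K_a = tan²(45° − φ/2) ⇒ 45° − φ/2 = arctan(√0.268) = 27.37°.
φ = 2(45° − 27.37°) = 35.26°.

35.3°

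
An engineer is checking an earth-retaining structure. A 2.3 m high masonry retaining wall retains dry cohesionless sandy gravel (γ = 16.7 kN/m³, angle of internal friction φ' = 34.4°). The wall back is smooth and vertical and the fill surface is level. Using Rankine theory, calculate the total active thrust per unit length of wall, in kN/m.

K_a = tan²(45° − φ/2) = 0.2780.
P_a = ½ K_a γ H² = 0.5 × 0.2780 × 16.7 × 2.3² = 12.28 kN/m.

12.3 kN/m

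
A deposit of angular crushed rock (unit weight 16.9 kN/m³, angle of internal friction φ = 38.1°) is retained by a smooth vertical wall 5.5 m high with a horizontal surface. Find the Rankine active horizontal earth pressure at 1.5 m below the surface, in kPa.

K_a = (1 − sin φ)/(1 + sin φ) = 0.2368.
σ_h = K_a γ z = 0.2368 × 16.9 × 1.5 = 6.004 kPa.

6.00 kPa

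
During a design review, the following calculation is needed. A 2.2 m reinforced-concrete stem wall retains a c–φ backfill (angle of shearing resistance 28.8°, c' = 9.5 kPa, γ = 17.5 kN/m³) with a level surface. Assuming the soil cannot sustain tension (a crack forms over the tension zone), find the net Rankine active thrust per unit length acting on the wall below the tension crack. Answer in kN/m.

0.406 kN/m

K_a = 0.3498; √K_a = 0.5914.
Tension-crack depth z_c = 2c/(γ√K_a) = 2×9.5/(17.5×0.5914) = 1.836 m.
σ_a at base = K_a γ H − 2c√K_a = 0.3498×17.5×2.2 − 2×9.5×0.5914 = 2.229 kPa.
P_a = ½ × 2.229 × (H − z_c) = 0.5×2.229×0.3642 = 0.4058 kN/m.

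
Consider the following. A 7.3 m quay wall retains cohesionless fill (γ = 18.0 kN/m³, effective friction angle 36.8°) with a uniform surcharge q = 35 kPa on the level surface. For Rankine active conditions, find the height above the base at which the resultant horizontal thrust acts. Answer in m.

2.86 m

K_a = 0.2508.
Triangular part P₁ = ½K_aγH² = 120.3 at H/3 = 2.433 m; rectangular part P₂ = K_a q H = 64.07 at H/2 = 3.650 m.
ȳ = (P₁·2.433 + P₂·3.650)/(P₁+P₂) = 2.856 m.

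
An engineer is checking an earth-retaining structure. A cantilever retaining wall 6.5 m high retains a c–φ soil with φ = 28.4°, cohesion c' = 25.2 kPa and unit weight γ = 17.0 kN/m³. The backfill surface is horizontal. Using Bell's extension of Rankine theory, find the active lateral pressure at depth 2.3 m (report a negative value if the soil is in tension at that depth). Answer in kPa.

K_a = (1 − sin φ)/(1 + sin φ) = 0.3554.
σ_a = K_a γ z − 2c√K_a = 0.3554×17.0×2.3 − 2×25.2×0.5961 = -16.15 kPa.

-16.1 kPa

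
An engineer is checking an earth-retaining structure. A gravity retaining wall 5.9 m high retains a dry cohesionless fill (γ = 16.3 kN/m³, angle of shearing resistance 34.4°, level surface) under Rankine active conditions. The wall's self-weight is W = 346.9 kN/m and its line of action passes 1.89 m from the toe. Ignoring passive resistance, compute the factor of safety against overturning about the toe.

K_a = tan²(45° − 34.4°/2) = 0.2780.
P_a = ½K_aγH² = 0.5×0.2780×16.3×5.9² = 78.86 kN/m, acting at H/3 = 1.967 m above the base.
Overturning moment M_o = P_a × H/3 = 78.86 × 1.967 = 155.1.
Resisting moment M_r = W × 1.89 = 346.9 × 1.89 = 655.6.
FS_overturning = M_r/M_o = 655.6/155.1 = 4.227.

4.23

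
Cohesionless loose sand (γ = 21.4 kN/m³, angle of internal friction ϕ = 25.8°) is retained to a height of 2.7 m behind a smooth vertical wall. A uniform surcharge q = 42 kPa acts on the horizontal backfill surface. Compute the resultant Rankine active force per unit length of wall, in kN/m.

K_a = tan²(45° − φ/2) = 0.3935.
Soil triangle: ½ K_a γ H² = 0.5×0.3935×21.4×2.7² = 30.69 kN/m.
Surcharge rectangle: K_a q H = 0.3935×42×2.7 = 44.62 kN/m.
Total = 30.69 + 44.62 = 75.32 kN/m.

75.3 kN/m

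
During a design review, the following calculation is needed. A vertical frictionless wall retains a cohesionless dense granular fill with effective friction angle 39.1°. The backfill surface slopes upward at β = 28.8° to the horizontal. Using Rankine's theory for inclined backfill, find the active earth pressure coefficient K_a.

K_a = cos β · (cos β − √(cos²β − cos²φ)) / (cos β + √(cos²β − cos²φ)).
cos β = 0.8763, cos φ = 0.7760, √(cos²β − cos²φ) = 0.4070.
K_a = 0.8763 × (0.8763 − 0.4070)/(0.8763 + 0.4070) = 0.3204.

0.320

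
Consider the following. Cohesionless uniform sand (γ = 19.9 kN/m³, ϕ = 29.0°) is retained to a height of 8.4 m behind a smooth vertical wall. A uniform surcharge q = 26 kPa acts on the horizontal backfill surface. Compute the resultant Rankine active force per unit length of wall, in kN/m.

319 kN/m

K_a = tan²(45° − φ/2) = 0.3470.
Soil triangle: ½ K_a γ H² = 0.5×0.3470×19.9×8.4² = 243.6 kN/m.
Surcharge rectangle: K_a q H = 0.3470×26×8.4 = 75.78 kN/m.
Total = 243.6 + 75.78 = 319.4 kN/m.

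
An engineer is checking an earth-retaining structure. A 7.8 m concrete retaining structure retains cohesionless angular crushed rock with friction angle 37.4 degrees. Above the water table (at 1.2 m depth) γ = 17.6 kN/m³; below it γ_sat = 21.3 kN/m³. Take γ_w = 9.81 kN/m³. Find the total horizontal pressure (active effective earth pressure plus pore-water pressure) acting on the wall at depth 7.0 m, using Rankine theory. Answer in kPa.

K_a = (1 − sin φ)/(1 + sin φ) = 0.2443.
γ' = 21.3 − 9.81 = 11.49 kN/m³.
Effective vertical stress at 7.0 m: σ'_v = 17.6×1.2 + 11.49×5.80 = 87.76 kPa.
σ'_h = K_a σ'_v = 0.2443 × 87.76 = 21.44 kPa; u = γ_w × 5.80 = 56.90 kPa.
Total σ_h = 21.44 + 56.90 = 78.34 kPa.

78.3 kPa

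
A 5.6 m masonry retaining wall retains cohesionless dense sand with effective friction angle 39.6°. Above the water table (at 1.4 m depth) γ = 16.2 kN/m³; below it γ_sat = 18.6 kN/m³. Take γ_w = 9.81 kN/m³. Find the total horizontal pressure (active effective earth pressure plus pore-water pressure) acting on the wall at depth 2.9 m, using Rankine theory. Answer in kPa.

K_a = (1 − sin φ)/(1 + sin φ) = 0.2214.
γ' = 18.6 − 9.81 = 8.790 kN/m³.
Effective vertical stress at 2.9 m: σ'_v = 16.2×1.4 + 8.790×1.50 = 35.86 kPa.
σ'_h = K_a σ'_v = 0.2214 × 35.86 = 7.942 kPa; u = γ_w × 1.50 = 14.71 kPa.
Total σ_h = 7.942 + 14.71 = 22.66 kPa.

22.7 kPa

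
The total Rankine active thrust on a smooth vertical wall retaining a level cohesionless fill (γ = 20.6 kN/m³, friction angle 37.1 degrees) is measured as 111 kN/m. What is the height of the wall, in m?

K_a = 0.2475. P_a = ½ K_a γ H² ⇒ H = √(2P_a/(K_a γ)).
H = √(2×111/(0.2475×20.6)) = 6.599 m.

6.60 m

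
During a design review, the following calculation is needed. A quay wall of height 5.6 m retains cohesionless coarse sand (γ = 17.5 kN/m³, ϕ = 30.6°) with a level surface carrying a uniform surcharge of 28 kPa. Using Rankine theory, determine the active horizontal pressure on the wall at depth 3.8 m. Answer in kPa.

30.7 kPa

K_a = (1 − sin φ)/(1 + sin φ) = 0.3253.
σ_v = γz + q = 17.5 × 3.8 + 28 = 94.50 kPa.
σ_h = K_a σ_v = 0.3253 × 94.50 = 30.75 kPa.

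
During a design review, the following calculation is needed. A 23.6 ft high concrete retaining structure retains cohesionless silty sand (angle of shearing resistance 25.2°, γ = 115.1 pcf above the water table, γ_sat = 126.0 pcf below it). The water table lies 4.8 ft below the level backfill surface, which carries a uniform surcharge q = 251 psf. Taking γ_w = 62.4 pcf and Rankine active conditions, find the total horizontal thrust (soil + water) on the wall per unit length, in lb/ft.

K_a = tan²(45° − φ/2) = 0.4027.
γ' = 126.0 − 62.4 = 63.60 pcf. h₂ = H − d_w = 18.8 ft.
σ'_h: at surface K_a·q = 101.1; at WT K_a(q+γd_w) = 323.6; at base K_a(q+γd_w+γ'h₂) = 805.1 psf.
P₁ = ½(101.1+323.6)×4.8 = 1019; P₂ = ½(323.6+805.1)×18.8 = 10610; P_w = ½γ_w h₂² = 11030.
Total = 1019+10610+11030 = 22660 lb/ft.

22700 lb/ft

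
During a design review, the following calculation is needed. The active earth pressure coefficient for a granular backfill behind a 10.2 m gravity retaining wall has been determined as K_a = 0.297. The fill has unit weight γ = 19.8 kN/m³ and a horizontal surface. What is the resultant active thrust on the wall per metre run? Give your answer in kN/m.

306 kN/m

P = ½ K_a γ H² = 0.5 × 0.297 × 19.8 × 10.2² = 305.9 kN/m.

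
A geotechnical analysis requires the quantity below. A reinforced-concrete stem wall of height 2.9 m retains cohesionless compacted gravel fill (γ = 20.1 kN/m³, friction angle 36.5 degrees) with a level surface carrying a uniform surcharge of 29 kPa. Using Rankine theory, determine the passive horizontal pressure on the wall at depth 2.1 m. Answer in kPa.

K_p = (1 + sin φ)/(1 − sin φ) = 3.936.
σ_v = γz + q = 20.1 × 2.1 + 29 = 71.21 kPa.
σ_h = K_p σ_v = 3.936 × 71.21 = 280.3 kPa.

280 kPa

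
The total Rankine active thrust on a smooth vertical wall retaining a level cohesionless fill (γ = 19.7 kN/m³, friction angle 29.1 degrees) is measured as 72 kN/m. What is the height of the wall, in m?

4.60 m

K_a = 0.3456. P_a = ½ K_a γ H² ⇒ H = √(2P_a/(K_a γ)).
H = √(2×72/(0.3456×19.7)) = 4.599 m.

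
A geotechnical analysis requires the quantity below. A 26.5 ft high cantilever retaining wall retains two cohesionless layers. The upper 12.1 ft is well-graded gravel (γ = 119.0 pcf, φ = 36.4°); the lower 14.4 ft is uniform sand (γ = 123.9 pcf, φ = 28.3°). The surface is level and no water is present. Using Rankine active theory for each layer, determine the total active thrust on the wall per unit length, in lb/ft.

14200 lb/ft

K_a1 = tan²(45°−36.4°/2) = 0.2552; K_a2 = tan²(45°−28.3°/2) = 0.3568.
Layer 1: σ at base = K_a1 γ₁ h₁ = 367.4 psf; P₁ = ½×367.4×12.1 = 2223.
Layer 2: σ_v at top = γ₁h₁ = 1440; σ_h top = K_a2×1440 = 513.7; σ_h base = K_a2×(1440+123.9×14.4) = 1150.
P₂ = ½(513.7+1150)×14.4 = 11980. Total P_a = 2223+11980 = 14200 lb/ft.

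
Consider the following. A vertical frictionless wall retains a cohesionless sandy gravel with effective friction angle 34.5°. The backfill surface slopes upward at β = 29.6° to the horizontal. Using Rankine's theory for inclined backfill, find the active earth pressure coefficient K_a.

0.449

K_a = cos β · (cos β − √(cos²β − cos²φ)) / (cos β + √(cos²β − cos²φ)).
cos β = 0.8695, cos φ = 0.8241, √(cos²β − cos²φ) = 0.2772.
K_a = 0.8695 × (0.8695 − 0.2772)/(0.8695 + 0.2772) = 0.4491.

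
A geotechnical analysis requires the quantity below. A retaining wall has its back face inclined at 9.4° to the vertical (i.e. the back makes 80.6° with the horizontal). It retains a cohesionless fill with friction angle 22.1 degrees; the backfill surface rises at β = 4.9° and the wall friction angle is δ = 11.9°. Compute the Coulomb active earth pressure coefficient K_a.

K_a = sin²(α+φ) / [sin²α · sin(α−δ) · (1 + √{sin(φ+δ)sin(φ−β) / (sin(α−δ)sin(α+β))})²].
With α = 80.6°, φ = 22.1°, δ = 11.9°, β = 4.9°: K_a = 0.5190.

0.519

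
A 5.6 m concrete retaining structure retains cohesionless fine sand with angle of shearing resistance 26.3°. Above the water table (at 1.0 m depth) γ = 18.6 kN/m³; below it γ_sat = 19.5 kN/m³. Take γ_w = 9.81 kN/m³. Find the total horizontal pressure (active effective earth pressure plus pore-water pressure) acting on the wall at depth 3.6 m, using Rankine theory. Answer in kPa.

42.4 kPa

K_a = (1 − sin φ)/(1 + sin φ) = 0.3859.
γ' = 19.5 − 9.81 = 9.690 kN/m³.
Effective vertical stress at 3.6 m: σ'_v = 18.6×1.0 + 9.690×2.60 = 43.79 kPa.
σ'_h = K_a σ'_v = 0.3859 × 43.79 = 16.90 kPa; u = γ_w × 2.60 = 25.51 kPa.
Total σ_h = 16.90 + 25.51 = 42.41 kPa.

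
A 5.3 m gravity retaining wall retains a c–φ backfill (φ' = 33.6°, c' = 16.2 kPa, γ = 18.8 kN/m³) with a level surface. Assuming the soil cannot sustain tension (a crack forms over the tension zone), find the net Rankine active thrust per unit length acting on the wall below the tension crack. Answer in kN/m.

11.8 kN/m

K_a = 0.2875; √K_a = 0.5362.
Tension-crack depth z_c = 2c/(γ√K_a) = 2×16.2/(18.8×0.5362) = 3.214 m.
σ_a at base = K_a γ H − 2c√K_a = 0.2875×18.8×5.3 − 2×16.2×0.5362 = 11.27 kPa.
P_a = ½ × 11.27 × (H − z_c) = 0.5×11.27×2.086 = 11.76 kN/m.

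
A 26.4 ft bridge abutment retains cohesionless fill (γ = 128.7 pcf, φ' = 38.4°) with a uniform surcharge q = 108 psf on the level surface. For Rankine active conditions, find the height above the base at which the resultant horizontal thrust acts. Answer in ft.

K_a = 0.2337.
Triangular part P₁ = ½K_aγH² = 10480 at H/3 = 8.800 ft; rectangular part P₂ = K_a q H = 666.3 at H/2 = 13.20 ft.
ȳ = (P₁·8.800 + P₂·13.20)/(P₁+P₂) = 9.063 ft.

9.06 ft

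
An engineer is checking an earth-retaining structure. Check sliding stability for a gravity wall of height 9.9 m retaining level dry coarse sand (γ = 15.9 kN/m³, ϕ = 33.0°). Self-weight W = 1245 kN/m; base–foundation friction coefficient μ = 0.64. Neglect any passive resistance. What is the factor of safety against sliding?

K_a = tan²(45° − 33.0°/2) = 0.2948.
P_a = ½K_aγH² = 0.5×0.2948×15.9×9.9² = 229.7 kN/m, acting at H/3 = 3.300 m above the base.
FS_sliding = μW / P_a = 0.64×1245 / 229.7 = 3.469.

3.47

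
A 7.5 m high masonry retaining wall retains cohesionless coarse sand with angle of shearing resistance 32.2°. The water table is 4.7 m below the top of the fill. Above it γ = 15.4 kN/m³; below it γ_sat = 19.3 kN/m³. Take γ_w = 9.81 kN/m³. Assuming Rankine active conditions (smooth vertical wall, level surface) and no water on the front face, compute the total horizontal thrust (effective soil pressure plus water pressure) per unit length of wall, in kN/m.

K_a = tan²(45° − φ/2) = 0.3047.
γ' = 19.3 − 9.81 = 9.490 kN/m³. Depth below WT = 2.8 m.
σ'_h at WT = K_a γ d_w = 22.06 kPa; at base = 22.06 + K_a γ' × 2.8 = 30.15 kPa.
P₁ (0–4.7 m) = ½×22.06×4.7 = 51.83. P₂ (4.7–7.5 m) = ½(22.06+30.15)×2.8 = 73.10.
P_w = ½ γ_w h₂² = 0.5×9.81×2.8² = 38.46. Total = 51.83+73.10+38.46 = 163.4 kN/m.

163 kN/m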